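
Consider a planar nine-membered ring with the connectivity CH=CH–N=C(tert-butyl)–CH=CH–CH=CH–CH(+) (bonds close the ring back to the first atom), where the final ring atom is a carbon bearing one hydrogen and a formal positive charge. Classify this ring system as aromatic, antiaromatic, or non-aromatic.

Antiaromatic

The p orbitals form a continuous loop: the double-bond atoms are sp², each contributing one p electron; the doubly-bonded nitrogens are pyridine-type — their lone pairs lie in the ring plane, leaving one electron in the p orbital; the carbocation has an empty p orbital. The ring is fully conjugated.
π-electron count: 4 × 2 = 8 from the double-bond units + 0 from the CH(+) atom = 8.
With 8 = 4·2 π electrons, Hückel's rule classifies the planar ring as antiaromatic.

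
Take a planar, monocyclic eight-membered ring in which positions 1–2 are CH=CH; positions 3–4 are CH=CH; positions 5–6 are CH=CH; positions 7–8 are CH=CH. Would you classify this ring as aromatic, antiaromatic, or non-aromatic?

Antiaromatic

Check conjugation: every atom in a ring double bond is sp² and brings one electron to the p orbital — every position has a p orbital, so the cyclic π system is continuous.
Counting π electrons: 4 × 2 = 8 from the 4 double-bond units.
8 = 4(2); a planar, fully conjugated 4n system is antiaromatic.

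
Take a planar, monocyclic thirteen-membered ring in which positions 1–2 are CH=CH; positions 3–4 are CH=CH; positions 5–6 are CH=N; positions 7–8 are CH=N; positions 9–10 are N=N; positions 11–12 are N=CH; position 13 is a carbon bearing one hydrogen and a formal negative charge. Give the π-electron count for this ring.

14

The p orbitals form a continuous loop: each doubly-bonded ring atom is sp² with one p-orbital electron; each sp² =N– keeps its lone pair in-plane and puts one electron into the π system; the carbanion's lone pair occupies the p orbital. The ring is fully conjugated.
Tallying contributions gives 6 × 2 = 12 from the double-bond units + 2 from the CH(-) atom = 14.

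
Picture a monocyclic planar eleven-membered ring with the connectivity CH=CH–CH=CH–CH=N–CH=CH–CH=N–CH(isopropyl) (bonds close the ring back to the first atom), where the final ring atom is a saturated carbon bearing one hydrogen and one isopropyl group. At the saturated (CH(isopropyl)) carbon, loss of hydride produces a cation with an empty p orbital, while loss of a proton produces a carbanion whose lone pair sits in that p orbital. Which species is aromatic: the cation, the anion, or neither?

Once that carbon is sp², every ring atom has a p orbital and both ions are fully conjugated.
Cation: 5 × 2 + 0 = 10 π electrons → 4(2)+2, aromatic.
Anion: 5 × 2 + 2 = 12 π electrons → 4(3), antiaromatic.

The cation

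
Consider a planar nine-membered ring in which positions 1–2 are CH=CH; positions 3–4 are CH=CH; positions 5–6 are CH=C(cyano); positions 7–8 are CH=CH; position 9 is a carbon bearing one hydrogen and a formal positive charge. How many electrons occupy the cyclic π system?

Check conjugation: each doubly-bonded ring atom is sp² with one p-orbital electron; the carbocation has an empty p orbital — every position has a p orbital, so the cyclic π system is continuous.
Counting π electrons: 4 × 2 = 8 from the double-bond units + 0 from the CH(+) atom = 8.

8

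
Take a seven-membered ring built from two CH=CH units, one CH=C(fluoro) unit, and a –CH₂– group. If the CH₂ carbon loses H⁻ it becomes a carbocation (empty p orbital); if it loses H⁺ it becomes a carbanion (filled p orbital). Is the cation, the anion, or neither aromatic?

In either ion the ring is fully conjugated: every atom, including the new sp² carbon, supplies a p orbital.
Cation: 3 × 2 + 0 = 6 π electrons → 4(1)+2, aromatic.
Anion: 3 × 2 + 2 = 8 π electrons → 4(2), antiaromatic.

The cation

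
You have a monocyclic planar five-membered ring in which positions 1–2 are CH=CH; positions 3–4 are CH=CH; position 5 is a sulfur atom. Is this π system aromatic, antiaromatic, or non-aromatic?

Aromatic

Check conjugation: the double-bond atoms are sp², each contributing one p electron; the sulfur donates one lone pair from its p orbital — every position has a p orbital, so the cyclic π system is continuous.
Counting π electrons: 2 × 2 = 4 from the double-bond units + 2 from the S atom = 6.
6 = 4(1) + 2, which satisfies Hückel's 4n+2 rule.
This is thiophene.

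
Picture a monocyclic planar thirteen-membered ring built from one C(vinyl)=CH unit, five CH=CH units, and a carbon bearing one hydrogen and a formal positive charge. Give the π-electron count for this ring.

12

Every ring atom contributes a p orbital perpendicular to the ring (the double-bond atoms are sp², each contributing one p electron; the carbocation has an empty p orbital), so the π system is cyclic and fully conjugated.
Tallying contributions gives 6 × 2 = 12 from the double-bond units + 0 from the CH(+) atom = 12.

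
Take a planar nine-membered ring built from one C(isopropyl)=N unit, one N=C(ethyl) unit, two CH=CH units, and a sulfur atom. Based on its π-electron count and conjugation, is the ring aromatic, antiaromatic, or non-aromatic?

Every ring atom contributes a p orbital perpendicular to the ring (the double-bond atoms are sp², each contributing one p electron; each sp² =N– keeps its lone pair in-plane and puts one electron into the π system; the sulfur donates one lone pair from its p orbital), so the π system is cyclic and fully conjugated.
Tallying contributions gives 4 × 2 = 8 from the double-bond units + 2 from the S atom = 10.
10 = 4(2) + 2, which satisfies Hückel's 4n+2 rule.

Aromatic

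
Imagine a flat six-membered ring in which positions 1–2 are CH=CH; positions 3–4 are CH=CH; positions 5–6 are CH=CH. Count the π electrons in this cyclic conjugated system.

The p orbitals form a continuous loop: every atom in a ring double bond is sp² and brings one electron to the p orbital. The ring is fully conjugated.
Tallying contributions gives 3 × 2 = 6 from the 3 double-bond units.
(This ring is benzene.)

6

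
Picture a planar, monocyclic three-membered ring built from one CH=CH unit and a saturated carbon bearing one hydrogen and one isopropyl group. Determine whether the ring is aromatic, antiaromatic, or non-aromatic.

Non-aromatic

The CH(isopropyl) carbon is saturated: that saturated carbon is sp³ and has no p orbital in the ring π system. Conjugation is not continuous around the ring.
A ring that is not fully conjugated cannot be aromatic or antiaromatic regardless of its π-electron count.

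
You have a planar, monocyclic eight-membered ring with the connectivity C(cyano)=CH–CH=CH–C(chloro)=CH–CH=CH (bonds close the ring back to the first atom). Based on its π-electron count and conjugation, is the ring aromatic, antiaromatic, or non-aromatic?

Antiaromatic

The p orbitals form a continuous loop: the double-bond atoms are sp², each contributing one p electron. The ring is fully conjugated.
Adding the contributions, 4 × 2 = 8 from the 4 double-bond units.
A 4n π count (8, n = 2) in a planar conjugated ring means antiaromatic.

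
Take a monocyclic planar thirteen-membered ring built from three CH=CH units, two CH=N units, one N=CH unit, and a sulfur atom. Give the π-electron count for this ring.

14

Check conjugation: each doubly-bonded ring atom is sp² with one p-orbital electron; the doubly-bonded nitrogens are pyridine-type — their lone pairs lie in the ring plane, leaving one electron in the p orbital; the sulfur donates one lone pair from its p orbital — every position has a p orbital, so the cyclic π system is continuous.
π-electron count: 6 × 2 = 12 from the double-bond units + 2 from the S atom = 14.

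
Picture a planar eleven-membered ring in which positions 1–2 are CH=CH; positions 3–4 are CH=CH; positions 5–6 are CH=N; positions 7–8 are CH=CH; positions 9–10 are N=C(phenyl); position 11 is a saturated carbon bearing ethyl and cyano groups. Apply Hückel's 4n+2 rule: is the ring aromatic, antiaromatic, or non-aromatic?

Non-aromatic

The C(ethyl)(cyano) carbon is saturated: that saturated carbon is sp³ and has no p orbital in the ring π system. Conjugation is not continuous around the ring.
Broken conjugation rules out both aromaticity and antiaromaticity.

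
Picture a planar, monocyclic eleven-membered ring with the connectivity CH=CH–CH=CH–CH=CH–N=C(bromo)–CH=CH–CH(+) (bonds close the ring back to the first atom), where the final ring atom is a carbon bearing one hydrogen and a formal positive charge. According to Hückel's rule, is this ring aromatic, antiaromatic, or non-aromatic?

Every ring atom contributes a p orbital perpendicular to the ring (every atom in a ring double bond is sp² and brings one electron to the p orbital; each =N– nitrogen is pyridine-type (lone pair in the sp² plane, one electron in the p orbital); the carbocation has an empty p orbital), so the π system is cyclic and fully conjugated.
Tallying contributions gives 5 × 2 = 10 from the double-bond units + 0 from the CH(+) atom = 10.
That gives a 4n+2 count (10, n = 2).

Aromatic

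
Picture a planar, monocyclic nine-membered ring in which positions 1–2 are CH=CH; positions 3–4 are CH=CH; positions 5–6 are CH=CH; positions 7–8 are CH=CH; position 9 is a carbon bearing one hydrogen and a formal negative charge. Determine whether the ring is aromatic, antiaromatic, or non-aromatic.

Aromatic

The p orbitals form a continuous loop: the double-bond atoms are sp², each contributing one p electron; the carbanion's lone pair occupies the p orbital. The ring is fully conjugated.
Adding the contributions, 4 × 2 = 8 from the double-bond units + 2 from the CH(-) atom = 10.
10 = 4(2) + 2, which satisfies Hückel's 4n+2 rule.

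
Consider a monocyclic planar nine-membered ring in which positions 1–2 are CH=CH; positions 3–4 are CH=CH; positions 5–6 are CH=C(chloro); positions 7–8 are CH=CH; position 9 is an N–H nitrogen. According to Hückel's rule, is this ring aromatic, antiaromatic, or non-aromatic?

The p orbitals form a continuous loop: each doubly-bonded ring atom is sp² with one p-orbital electron; the pyrrole-type nitrogen donates its lone pair from the p orbital. The ring is fully conjugated.
Counting π electrons: 4 × 2 = 8 from the double-bond units + 2 from the NH atom = 10.
10 = 4(2) + 2, which satisfies Hückel's 4n+2 rule.

Aromatic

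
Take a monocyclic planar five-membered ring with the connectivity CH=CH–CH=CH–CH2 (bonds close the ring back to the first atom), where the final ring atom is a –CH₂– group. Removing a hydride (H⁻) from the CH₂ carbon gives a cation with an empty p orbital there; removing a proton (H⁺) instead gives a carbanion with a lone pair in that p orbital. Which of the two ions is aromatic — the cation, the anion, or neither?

In both ions every ring atom is sp² and contributes a p orbital, so both rings are fully conjugated.
Cation: 2 × 2 + 0 = 4 π electrons → 4(1), antiaromatic.
Anion: 2 × 2 + 2 = 6 π electrons → 4(1)+2, aromatic.

The anion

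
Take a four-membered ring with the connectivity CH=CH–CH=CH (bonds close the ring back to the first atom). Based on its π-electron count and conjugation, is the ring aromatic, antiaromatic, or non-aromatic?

Antiaromatic

The p orbitals form a continuous loop: the double-bond atoms are sp², each contributing one p electron. The ring is fully conjugated.
π-electron count: 2 × 2 = 4 from the 2 double-bond units.
4 = 4(1); a planar, fully conjugated 4n system is antiaromatic.
(The species described is cyclobutadiene.)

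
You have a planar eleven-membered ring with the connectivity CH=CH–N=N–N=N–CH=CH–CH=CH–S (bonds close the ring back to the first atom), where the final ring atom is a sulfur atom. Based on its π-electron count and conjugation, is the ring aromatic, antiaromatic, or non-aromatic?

The p orbitals form a continuous loop: every atom in a ring double bond is sp² and brings one electron to the p orbital; the doubly-bonded nitrogens are pyridine-type — their lone pairs lie in the ring plane, leaving one electron in the p orbital; the sulfur donates one lone pair from its p orbital. The ring is fully conjugated.
π-electron count: 5 × 2 = 10 from the double-bond units + 2 from the S atom = 12.
With 12 = 4·3 π electrons, Hückel's rule classifies the planar ring as antiaromatic.

Antiaromatic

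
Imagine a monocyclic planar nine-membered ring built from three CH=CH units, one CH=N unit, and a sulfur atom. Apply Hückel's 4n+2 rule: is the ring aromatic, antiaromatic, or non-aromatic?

Aromatic

Check conjugation: every atom in a ring double bond is sp² and brings one electron to the p orbital; each =N– nitrogen is pyridine-type (lone pair in the sp² plane, one electron in the p orbital); the sulfur donates one lone pair from its p orbital — every position has a p orbital, so the cyclic π system is continuous.
Counting π electrons: 4 × 2 = 8 from the double-bond units + 2 from the S atom = 10.
With 10 π electrons (n = 2), the Hückel 4n+2 condition holds.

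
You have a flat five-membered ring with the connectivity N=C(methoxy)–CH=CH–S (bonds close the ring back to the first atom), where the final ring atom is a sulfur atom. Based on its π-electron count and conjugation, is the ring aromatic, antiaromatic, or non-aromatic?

Check conjugation: every atom in a ring double bond is sp² and brings one electron to the p orbital; the doubly-bonded nitrogens are pyridine-type — their lone pairs lie in the ring plane, leaving one electron in the p orbital; the sulfur donates one lone pair from its p orbital — every position has a p orbital, so the cyclic π system is continuous.
Tallying contributions gives 2 × 2 = 4 from the double-bond units + 2 from the S atom = 6.
Since 6 = 4·1 + 2, the ring meets the 4n+2 criterion.

Aromatic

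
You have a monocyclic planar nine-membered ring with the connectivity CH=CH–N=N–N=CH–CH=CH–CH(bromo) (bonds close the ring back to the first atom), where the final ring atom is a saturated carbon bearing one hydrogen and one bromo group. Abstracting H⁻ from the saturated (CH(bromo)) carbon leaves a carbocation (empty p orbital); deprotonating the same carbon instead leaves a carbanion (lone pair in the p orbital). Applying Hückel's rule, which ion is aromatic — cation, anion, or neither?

The anion

Both ions have a continuous loop of p orbitals — each ring atom is sp².
Cation: 4 × 2 + 0 = 8 π electrons → 4(2), antiaromatic.
Anion: 4 × 2 + 2 = 10 π electrons → 4(2)+2, aromatic.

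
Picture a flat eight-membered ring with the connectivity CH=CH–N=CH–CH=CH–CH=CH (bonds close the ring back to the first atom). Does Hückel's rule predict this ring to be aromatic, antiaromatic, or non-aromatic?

Antiaromatic

Check conjugation: the double-bond atoms are sp², each contributing one p electron; each sp² =N– keeps its lone pair in-plane and puts one electron into the π system — every position has a p orbital, so the cyclic π system is continuous.
Tallying contributions gives 4 × 2 = 8 from the 4 double-bond units.
A 4n π count (8, n = 2) in a planar conjugated ring means antiaromatic.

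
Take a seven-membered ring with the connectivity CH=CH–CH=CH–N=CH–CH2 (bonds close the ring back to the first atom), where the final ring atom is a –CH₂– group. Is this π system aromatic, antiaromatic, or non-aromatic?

At the CH2 position, the tetrahedral CH₂ carbon is sp³ and has no p orbital in the ring π system; the ring's p-orbital overlap is broken there.
Hückel's rule only applies to fully conjugated rings, so this one is simply non-aromatic.

Non-aromatic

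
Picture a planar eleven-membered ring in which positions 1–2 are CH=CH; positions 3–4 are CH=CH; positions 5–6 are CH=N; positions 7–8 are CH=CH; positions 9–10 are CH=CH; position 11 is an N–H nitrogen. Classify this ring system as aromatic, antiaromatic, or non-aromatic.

Check conjugation: the double-bond atoms are sp², each contributing one p electron; each sp² =N– keeps its lone pair in-plane and puts one electron into the π system; the pyrrole-type nitrogen donates its lone pair from the p orbital — every position has a p orbital, so the cyclic π system is continuous.
Tallying contributions gives 5 × 2 = 10 from the double-bond units + 2 from the NH atom = 12.
12 = 4(3); a planar, fully conjugated 4n system is antiaromatic.

Antiaromatic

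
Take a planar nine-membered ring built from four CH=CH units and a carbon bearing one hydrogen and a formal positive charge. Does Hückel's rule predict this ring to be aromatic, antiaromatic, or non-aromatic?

Antiaromatic

The p orbitals form a continuous loop: the double-bond atoms are sp², each contributing one p electron; the carbocation has an empty p orbital. The ring is fully conjugated.
Adding the contributions, 4 × 2 = 8 from the double-bond units + 0 from the CH(+) atom = 8.
With 8 = 4·2 π electrons, Hückel's rule classifies the planar ring as antiaromatic.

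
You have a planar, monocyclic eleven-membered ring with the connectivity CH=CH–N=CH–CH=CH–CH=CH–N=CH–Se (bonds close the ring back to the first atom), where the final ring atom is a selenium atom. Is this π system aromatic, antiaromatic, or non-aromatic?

Antiaromatic

The p orbitals form a continuous loop: every atom in a ring double bond is sp² and brings one electron to the p orbital; each =N– nitrogen is pyridine-type (lone pair in the sp² plane, one electron in the p orbital); the selenium donates one lone pair from its p orbital. The ring is fully conjugated.
Adding the contributions, 5 × 2 = 10 from the double-bond units + 2 from the Se atom = 12.
12 is a 4n count (n = 3), so the planar conjugated ring is antiaromatic.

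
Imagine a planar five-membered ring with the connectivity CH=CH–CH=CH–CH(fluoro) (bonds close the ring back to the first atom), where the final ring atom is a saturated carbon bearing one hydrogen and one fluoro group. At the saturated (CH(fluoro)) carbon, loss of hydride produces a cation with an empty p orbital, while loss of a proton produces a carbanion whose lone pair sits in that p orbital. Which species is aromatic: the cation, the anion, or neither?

The anion

Both ions have a continuous loop of p orbitals — each ring atom is sp².
Cation: 2 × 2 + 0 = 4 π electrons → 4(1), antiaromatic.
Anion: 2 × 2 + 2 = 6 π electrons → 4(1)+2, aromatic.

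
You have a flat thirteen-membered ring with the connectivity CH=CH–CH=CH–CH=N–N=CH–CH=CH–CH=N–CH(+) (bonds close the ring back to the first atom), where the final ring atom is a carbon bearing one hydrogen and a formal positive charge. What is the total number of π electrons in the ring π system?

The p orbitals form a continuous loop: the double-bond atoms are sp², each contributing one p electron; each =N– nitrogen is pyridine-type (lone pair in the sp² plane, one electron in the p orbital); the carbocation has an empty p orbital. The ring is fully conjugated.
Adding the contributions, 6 × 2 = 12 from the double-bond units + 0 from the CH(+) atom = 12.

12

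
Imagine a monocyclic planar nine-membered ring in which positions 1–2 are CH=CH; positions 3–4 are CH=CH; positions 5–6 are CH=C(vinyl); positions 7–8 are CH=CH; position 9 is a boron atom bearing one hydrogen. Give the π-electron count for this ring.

8

Every ring atom contributes a p orbital perpendicular to the ring (the double-bond atoms are sp², each contributing one p electron; the boron has an empty p orbital), so the π system is cyclic and fully conjugated.
π-electron count: 4 × 2 = 8 from the double-bond units + 0 from the BH atom = 8.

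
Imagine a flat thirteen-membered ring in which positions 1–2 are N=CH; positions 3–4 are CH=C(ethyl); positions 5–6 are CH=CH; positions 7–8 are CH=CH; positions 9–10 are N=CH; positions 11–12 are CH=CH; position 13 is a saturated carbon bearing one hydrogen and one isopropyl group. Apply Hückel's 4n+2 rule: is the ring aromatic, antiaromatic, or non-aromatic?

Non-aromatic

The CH(isopropyl) position has four σ bonds — that saturated carbon is sp³ and has no p orbital in the ring π system — so the cyclic conjugation is interrupted.
Broken conjugation rules out both aromaticity and antiaromaticity.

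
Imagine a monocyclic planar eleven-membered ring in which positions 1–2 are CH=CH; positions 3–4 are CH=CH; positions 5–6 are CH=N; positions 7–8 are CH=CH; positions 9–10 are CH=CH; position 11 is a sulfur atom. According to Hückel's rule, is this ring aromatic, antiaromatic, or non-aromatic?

Antiaromatic

Check conjugation: the double-bond atoms are sp², each contributing one p electron; the doubly-bonded nitrogens are pyridine-type — their lone pairs lie in the ring plane, leaving one electron in the p orbital; the sulfur donates one lone pair from its p orbital — every position has a p orbital, so the cyclic π system is continuous.
π-electron count: 5 × 2 = 10 from the double-bond units + 2 from the S atom = 12.
With 12 = 4·3 π electrons, Hückel's rule classifies the planar ring as antiaromatic.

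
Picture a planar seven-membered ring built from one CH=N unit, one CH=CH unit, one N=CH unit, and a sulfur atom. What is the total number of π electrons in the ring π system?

All ring atoms are sp² and supply a p orbital to the ring (every atom in a ring double bond is sp² and brings one electron to the p orbital; the doubly-bonded nitrogens are pyridine-type — their lone pairs lie in the ring plane, leaving one electron in the p orbital; the sulfur donates one lone pair from its p orbital); the conjugation is uninterrupted.
Tallying contributions gives 3 × 2 = 6 from the double-bond units + 2 from the S atom = 8.

8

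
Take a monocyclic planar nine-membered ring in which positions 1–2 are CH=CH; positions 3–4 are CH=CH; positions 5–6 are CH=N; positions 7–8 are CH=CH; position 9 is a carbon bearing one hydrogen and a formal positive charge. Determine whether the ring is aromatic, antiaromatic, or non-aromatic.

Antiaromatic

Check conjugation: the double-bond atoms are sp², each contributing one p electron; each sp² =N– keeps its lone pair in-plane and puts one electron into the π system; the carbocation has an empty p orbital — every position has a p orbital, so the cyclic π system is continuous.
Tallying contributions gives 4 × 2 = 8 from the double-bond units + 0 from the CH(+) atom = 8.
8 is a 4n count (n = 2), so the planar conjugated ring is antiaromatic.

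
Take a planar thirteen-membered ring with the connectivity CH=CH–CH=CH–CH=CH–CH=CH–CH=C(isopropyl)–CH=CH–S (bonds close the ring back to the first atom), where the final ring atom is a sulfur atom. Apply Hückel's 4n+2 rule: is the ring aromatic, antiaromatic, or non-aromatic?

Aromatic

All ring atoms are sp² and supply a p orbital to the ring (the double-bond atoms are sp², each contributing one p electron; the sulfur donates one lone pair from its p orbital); the conjugation is uninterrupted.
π-electron count: 6 × 2 = 12 from the double-bond units + 2 from the S atom = 14.
Since 14 = 4·3 + 2, the ring meets the 4n+2 criterion.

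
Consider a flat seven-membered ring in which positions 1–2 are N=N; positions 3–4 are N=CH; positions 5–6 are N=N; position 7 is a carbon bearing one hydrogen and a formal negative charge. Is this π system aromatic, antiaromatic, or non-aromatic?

Antiaromatic

The p orbitals form a continuous loop: the double-bond atoms are sp², each contributing one p electron; each =N– nitrogen is pyridine-type (lone pair in the sp² plane, one electron in the p orbital); the carbanion's lone pair occupies the p orbital. The ring is fully conjugated.
Tallying contributions gives 3 × 2 = 6 from the double-bond units + 2 from the CH(-) atom = 8.
With 8 = 4·2 π electrons, Hückel's rule classifies the planar ring as antiaromatic.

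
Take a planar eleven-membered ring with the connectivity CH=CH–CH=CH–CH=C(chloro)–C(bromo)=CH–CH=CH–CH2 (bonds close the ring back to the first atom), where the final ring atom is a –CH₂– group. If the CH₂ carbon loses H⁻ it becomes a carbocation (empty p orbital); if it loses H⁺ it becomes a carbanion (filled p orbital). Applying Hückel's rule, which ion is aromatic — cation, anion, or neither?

In both ions every ring atom is sp² and contributes a p orbital, so both rings are fully conjugated.
Cation: 5 × 2 + 0 = 10 π electrons → 4(2)+2, aromatic.
Anion: 5 × 2 + 2 = 12 π electrons → 4(3), antiaromatic.

The cation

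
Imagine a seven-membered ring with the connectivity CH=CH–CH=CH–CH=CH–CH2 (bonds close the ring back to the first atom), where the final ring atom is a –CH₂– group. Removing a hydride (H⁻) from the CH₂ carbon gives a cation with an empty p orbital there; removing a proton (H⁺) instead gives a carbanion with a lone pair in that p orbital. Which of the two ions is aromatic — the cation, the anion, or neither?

The cation

In both ions every ring atom is sp² and contributes a p orbital, so both rings are fully conjugated.
Cation: 3 × 2 + 0 = 6 π electrons → 4(1)+2, aromatic.
Anion: 3 × 2 + 2 = 8 π electrons → 4(2), antiaromatic.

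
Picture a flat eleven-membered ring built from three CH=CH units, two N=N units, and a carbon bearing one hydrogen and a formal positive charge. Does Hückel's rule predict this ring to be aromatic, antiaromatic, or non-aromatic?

Aromatic

The p orbitals form a continuous loop: each doubly-bonded ring atom is sp² with one p-orbital electron; each =N– nitrogen is pyridine-type (lone pair in the sp² plane, one electron in the p orbital); the carbocation has an empty p orbital. The ring is fully conjugated.
Tallying contributions gives 5 × 2 = 10 from the double-bond units + 0 from the CH(+) atom = 10.
Since 10 = 4·2 + 2, the ring meets the 4n+2 criterion.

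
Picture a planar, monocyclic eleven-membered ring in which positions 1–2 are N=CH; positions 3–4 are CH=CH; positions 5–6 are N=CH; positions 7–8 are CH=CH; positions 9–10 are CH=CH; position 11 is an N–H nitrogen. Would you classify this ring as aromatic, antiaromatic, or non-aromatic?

Antiaromatic

Check conjugation: the double-bond atoms are sp², each contributing one p electron; each =N– nitrogen is pyridine-type (lone pair in the sp² plane, one electron in the p orbital); the pyrrole-type nitrogen donates its lone pair from the p orbital — every position has a p orbital, so the cyclic π system is continuous.
π-electron count: 5 × 2 = 10 from the double-bond units + 2 from the NH atom = 12.
A 4n π count (12, n = 3) in a planar conjugated ring means antiaromatic.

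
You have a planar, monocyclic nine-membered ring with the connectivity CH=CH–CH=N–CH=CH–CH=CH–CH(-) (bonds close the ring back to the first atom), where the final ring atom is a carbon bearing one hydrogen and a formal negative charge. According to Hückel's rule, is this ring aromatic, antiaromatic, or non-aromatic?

Aromatic

Check conjugation: every atom in a ring double bond is sp² and brings one electron to the p orbital; the doubly-bonded nitrogens are pyridine-type — their lone pairs lie in the ring plane, leaving one electron in the p orbital; the carbanion's lone pair occupies the p orbital — every position has a p orbital, so the cyclic π system is continuous.
Counting π electrons: 4 × 2 = 8 from the double-bond units + 2 from the CH(-) atom = 10.
Since 10 = 4·2 + 2, the ring meets the 4n+2 criterion.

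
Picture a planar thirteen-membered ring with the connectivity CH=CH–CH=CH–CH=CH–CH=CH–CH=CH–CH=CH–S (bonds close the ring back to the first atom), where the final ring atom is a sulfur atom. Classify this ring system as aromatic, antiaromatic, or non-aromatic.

Aromatic

All ring atoms are sp² and supply a p orbital to the ring (the double-bond atoms are sp², each contributing one p electron; the sulfur donates one lone pair from its p orbital); the conjugation is uninterrupted.
π-electron count: 6 × 2 = 12 from the double-bond units + 2 from the S atom = 14.
Since 14 = 4·3 + 2, the ring meets the 4n+2 criterion.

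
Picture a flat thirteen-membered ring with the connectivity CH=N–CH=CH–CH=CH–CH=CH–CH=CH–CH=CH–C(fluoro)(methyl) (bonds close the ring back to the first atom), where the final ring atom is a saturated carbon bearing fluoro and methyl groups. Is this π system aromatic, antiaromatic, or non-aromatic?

Non-aromatic

Because that saturated carbon is sp³ and has no p orbital in the ring π system at the C(fluoro)(methyl) position, the π system cannot extend all the way around the ring.
A ring that is not fully conjugated cannot be aromatic or antiaromatic regardless of its π-electron count.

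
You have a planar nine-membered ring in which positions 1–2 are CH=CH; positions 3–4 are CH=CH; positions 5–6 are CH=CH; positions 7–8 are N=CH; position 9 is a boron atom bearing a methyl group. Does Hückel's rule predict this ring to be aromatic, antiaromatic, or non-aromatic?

Every ring atom contributes a p orbital perpendicular to the ring (every atom in a ring double bond is sp² and brings one electron to the p orbital; each sp² =N– keeps its lone pair in-plane and puts one electron into the π system; the boron has an empty p orbital), so the π system is cyclic and fully conjugated.
Tallying contributions gives 4 × 2 = 8 from the double-bond units + 0 from the B(methyl) atom = 8.
8 is a 4n count (n = 2), so the planar conjugated ring is antiaromatic.

Antiaromatic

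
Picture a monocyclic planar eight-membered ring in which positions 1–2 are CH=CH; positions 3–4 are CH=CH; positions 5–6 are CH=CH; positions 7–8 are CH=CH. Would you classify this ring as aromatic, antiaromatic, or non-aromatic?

Every ring atom contributes a p orbital perpendicular to the ring (every atom in a ring double bond is sp² and brings one electron to the p orbital), so the π system is cyclic and fully conjugated.
Counting π electrons: 4 × 2 = 8 from the 4 double-bond units.
8 = 4(2); a planar, fully conjugated 4n system is antiaromatic.

Antiaromatic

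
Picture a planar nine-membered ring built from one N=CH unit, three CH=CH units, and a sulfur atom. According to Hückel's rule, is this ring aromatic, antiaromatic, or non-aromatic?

Aromatic

All ring atoms are sp² and supply a p orbital to the ring (the double-bond atoms are sp², each contributing one p electron; each sp² =N– keeps its lone pair in-plane and puts one electron into the π system; the sulfur donates one lone pair from its p orbital); the conjugation is uninterrupted.
Tallying contributions gives 4 × 2 = 8 from the double-bond units + 2 from the S atom = 10.
Since 10 = 4·2 + 2, the ring meets the 4n+2 criterion.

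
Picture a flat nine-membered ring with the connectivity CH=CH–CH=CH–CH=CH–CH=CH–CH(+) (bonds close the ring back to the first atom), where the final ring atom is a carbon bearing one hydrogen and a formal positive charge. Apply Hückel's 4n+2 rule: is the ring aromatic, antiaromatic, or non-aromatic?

Antiaromatic

All ring atoms are sp² and supply a p orbital to the ring (each doubly-bonded ring atom is sp² with one p-orbital electron; the carbocation has an empty p orbital); the conjugation is uninterrupted.
Adding the contributions, 4 × 2 = 8 from the double-bond units + 0 from the CH(+) atom = 8.
With 8 = 4·2 π electrons, Hückel's rule classifies the planar ring as antiaromatic.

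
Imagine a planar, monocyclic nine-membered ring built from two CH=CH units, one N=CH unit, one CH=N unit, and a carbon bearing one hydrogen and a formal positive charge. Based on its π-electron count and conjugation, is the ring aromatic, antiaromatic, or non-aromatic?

All ring atoms are sp² and supply a p orbital to the ring (every atom in a ring double bond is sp² and brings one electron to the p orbital; each sp² =N– keeps its lone pair in-plane and puts one electron into the π system; the carbocation has an empty p orbital); the conjugation is uninterrupted.
π-electron count: 4 × 2 = 8 from the double-bond units + 0 from the CH(+) atom = 8.
A 4n π count (8, n = 2) in a planar conjugated ring means antiaromatic.

Antiaromatic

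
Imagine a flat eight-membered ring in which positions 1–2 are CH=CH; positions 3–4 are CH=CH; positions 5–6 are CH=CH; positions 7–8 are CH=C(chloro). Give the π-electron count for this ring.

8

All ring atoms are sp² and supply a p orbital to the ring (each doubly-bonded ring atom is sp² with one p-orbital electron); the conjugation is uninterrupted.
Counting π electrons: 4 × 2 = 8 from the 4 double-bond units.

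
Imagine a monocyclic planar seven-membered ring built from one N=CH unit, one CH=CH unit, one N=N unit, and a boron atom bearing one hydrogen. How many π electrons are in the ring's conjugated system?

6

The p orbitals form a continuous loop: the double-bond atoms are sp², each contributing one p electron; each =N– nitrogen is pyridine-type (lone pair in the sp² plane, one electron in the p orbital); the boron has an empty p orbital. The ring is fully conjugated.
π-electron count: 3 × 2 = 6 from the double-bond units + 0 from the BH atom = 6.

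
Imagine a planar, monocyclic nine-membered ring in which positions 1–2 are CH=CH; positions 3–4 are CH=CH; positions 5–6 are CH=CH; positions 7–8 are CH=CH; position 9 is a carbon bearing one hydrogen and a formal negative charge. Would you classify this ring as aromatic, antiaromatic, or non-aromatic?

Aromatic

The p orbitals form a continuous loop: every atom in a ring double bond is sp² and brings one electron to the p orbital; the carbanion's lone pair occupies the p orbital. The ring is fully conjugated.
Tallying contributions gives 4 × 2 = 8 from the double-bond units + 2 from the CH(-) atom = 10.
That gives a 4n+2 count (10, n = 2).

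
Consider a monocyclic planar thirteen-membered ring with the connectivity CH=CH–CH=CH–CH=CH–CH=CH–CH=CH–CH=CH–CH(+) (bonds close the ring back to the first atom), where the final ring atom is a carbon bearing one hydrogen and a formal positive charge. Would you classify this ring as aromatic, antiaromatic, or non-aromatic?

Antiaromatic

Check conjugation: each doubly-bonded ring atom is sp² with one p-orbital electron; the carbocation has an empty p orbital — every position has a p orbital, so the cyclic π system is continuous.
Tallying contributions gives 6 × 2 = 12 from the double-bond units + 0 from the CH(+) atom = 12.
12 = 4(3); a planar, fully conjugated 4n system is antiaromatic.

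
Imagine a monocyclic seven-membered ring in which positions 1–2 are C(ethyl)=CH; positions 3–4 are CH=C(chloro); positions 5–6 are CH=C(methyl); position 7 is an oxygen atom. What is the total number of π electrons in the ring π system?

Check conjugation: the double-bond atoms are sp², each contributing one p electron; the oxygen donates one lone pair from its p orbital — every position has a p orbital, so the cyclic π system is continuous.
Tallying contributions gives 3 × 2 = 6 from the double-bond units + 2 from the O atom = 8.

8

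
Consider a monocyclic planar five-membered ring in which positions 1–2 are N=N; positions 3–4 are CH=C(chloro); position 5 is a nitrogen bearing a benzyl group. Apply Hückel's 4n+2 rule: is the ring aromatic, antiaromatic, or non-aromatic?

Aromatic

All ring atoms are sp² and supply a p orbital to the ring (each doubly-bonded ring atom is sp² with one p-orbital electron; the doubly-bonded nitrogens are pyridine-type — their lone pairs lie in the ring plane, leaving one electron in the p orbital; the pyrrole-type nitrogen donates its lone pair from the p orbital); the conjugation is uninterrupted.
Counting π electrons: 2 × 2 = 4 from the double-bond units + 2 from the N(benzyl) atom = 6.
6 = 4(1) + 2, which satisfies Hückel's 4n+2 rule.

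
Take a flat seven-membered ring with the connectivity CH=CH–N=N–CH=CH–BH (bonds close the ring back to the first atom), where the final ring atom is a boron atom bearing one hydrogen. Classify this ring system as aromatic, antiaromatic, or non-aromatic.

All ring atoms are sp² and supply a p orbital to the ring (each doubly-bonded ring atom is sp² with one p-orbital electron; each sp² =N– keeps its lone pair in-plane and puts one electron into the π system; the boron has an empty p orbital); the conjugation is uninterrupted.
Counting π electrons: 3 × 2 = 6 from the double-bond units + 0 from the BH atom = 6.
That gives a 4n+2 count (6, n = 1).

Aromatic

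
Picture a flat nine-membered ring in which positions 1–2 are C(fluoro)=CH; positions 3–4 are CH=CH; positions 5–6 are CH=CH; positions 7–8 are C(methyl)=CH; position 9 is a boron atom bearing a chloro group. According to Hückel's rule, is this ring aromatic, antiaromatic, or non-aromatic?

Antiaromatic

Check conjugation: the double-bond atoms are sp², each contributing one p electron; the boron has an empty p orbital — every position has a p orbital, so the cyclic π system is continuous.
Adding the contributions, 4 × 2 = 8 from the double-bond units + 0 from the B(chloro) atom = 8.
A 4n π count (8, n = 2) in a planar conjugated ring means antiaromatic.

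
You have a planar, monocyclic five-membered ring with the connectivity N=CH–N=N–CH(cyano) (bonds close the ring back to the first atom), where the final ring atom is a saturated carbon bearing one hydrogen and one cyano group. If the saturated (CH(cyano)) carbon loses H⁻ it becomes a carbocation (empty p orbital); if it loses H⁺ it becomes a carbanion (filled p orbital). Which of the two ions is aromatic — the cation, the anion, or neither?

The anion

Once that carbon is sp², every ring atom has a p orbital and both ions are fully conjugated.
Cation: 2 × 2 + 0 = 4 π electrons → 4(1), antiaromatic.
Anion: 2 × 2 + 2 = 6 π electrons → 4(1)+2, aromatic.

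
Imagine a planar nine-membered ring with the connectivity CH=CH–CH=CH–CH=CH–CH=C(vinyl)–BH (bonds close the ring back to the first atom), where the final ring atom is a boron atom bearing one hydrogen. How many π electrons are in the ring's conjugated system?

8

Every ring atom contributes a p orbital perpendicular to the ring (each doubly-bonded ring atom is sp² with one p-orbital electron; the boron has an empty p orbital), so the π system is cyclic and fully conjugated.
Counting π electrons: 4 × 2 = 8 from the double-bond units + 0 from the BH atom = 8.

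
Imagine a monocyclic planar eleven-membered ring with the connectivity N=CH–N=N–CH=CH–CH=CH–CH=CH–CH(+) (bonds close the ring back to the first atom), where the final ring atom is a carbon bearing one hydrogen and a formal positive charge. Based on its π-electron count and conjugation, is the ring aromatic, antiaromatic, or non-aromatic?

Aromatic

Every ring atom contributes a p orbital perpendicular to the ring (every atom in a ring double bond is sp² and brings one electron to the p orbital; each =N– nitrogen is pyridine-type (lone pair in the sp² plane, one electron in the p orbital); the carbocation has an empty p orbital), so the π system is cyclic and fully conjugated.
Counting π electrons: 5 × 2 = 10 from the double-bond units + 0 from the CH(+) atom = 10.
10 = 4(2) + 2, which satisfies Hückel's 4n+2 rule.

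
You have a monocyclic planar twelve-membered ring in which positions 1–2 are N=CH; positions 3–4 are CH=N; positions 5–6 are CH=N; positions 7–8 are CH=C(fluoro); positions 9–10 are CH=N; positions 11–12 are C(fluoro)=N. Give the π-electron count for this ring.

12

Check conjugation: every atom in a ring double bond is sp² and brings one electron to the p orbital; each sp² =N– keeps its lone pair in-plane and puts one electron into the π system — every position has a p orbital, so the cyclic π system is continuous.
Tallying contributions gives 6 × 2 = 12 from the 6 double-bond units.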